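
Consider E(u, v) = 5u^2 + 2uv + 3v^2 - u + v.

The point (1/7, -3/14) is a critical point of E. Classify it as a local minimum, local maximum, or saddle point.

local minimum

The Hessian of E is constant: H = [[10, 2], [2, 6]].
det(H) = 10·6 − 2² = 56.
det(H) > 0 and tr(H) = 16 > 0, so H is positive definite and the point is a local minimum.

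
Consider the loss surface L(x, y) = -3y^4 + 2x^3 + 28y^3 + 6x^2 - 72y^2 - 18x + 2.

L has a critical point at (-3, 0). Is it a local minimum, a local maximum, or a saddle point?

The mixed partial ∂²L/∂x∂y is 0, so the Hessian at any point is diag(L_xx, L_yy) = diag(12(x + 1), 12(-3y^2 + 14y - 12)).
At (-3, 0): H = diag(-24, -144).
Both eigenvalues are negative, so H is negative definite: a local maximum.

local maximum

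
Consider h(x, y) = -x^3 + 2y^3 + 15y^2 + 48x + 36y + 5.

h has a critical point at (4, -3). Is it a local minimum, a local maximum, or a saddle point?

The mixed partial ∂²h/∂x∂y is 0, so the Hessian at any point is diag(h_xx, h_yy) = diag(-6x, 6(2y + 5)).
At (4, -3): H = diag(-24, -6).
Both eigenvalues are negative, so H is negative definite: a local maximum.

local maximum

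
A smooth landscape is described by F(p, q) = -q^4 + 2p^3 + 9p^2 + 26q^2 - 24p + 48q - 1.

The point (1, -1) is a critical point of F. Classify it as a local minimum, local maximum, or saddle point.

The mixed partial ∂²F/∂p∂q is 0, so the Hessian at any point is diag(F_pp, F_qq) = diag(6(2p + 3), 4(-3q^2 + 13)).
At (1, -1): H = diag(30, 40).
Both eigenvalues are positive, so H is positive definite: a local minimum.

local minimum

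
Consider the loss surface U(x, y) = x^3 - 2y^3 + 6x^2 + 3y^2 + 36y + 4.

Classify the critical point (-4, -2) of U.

The mixed partial ∂²U/∂x∂y is 0, so the Hessian at any point is diag(U_xx, U_yy) = diag(6(x + 2), 6(-2y + 1)).
At (-4, -2): H = diag(-12, 30).
The eigenvalues have opposite signs, so H is indefinite: a saddle point.

saddle point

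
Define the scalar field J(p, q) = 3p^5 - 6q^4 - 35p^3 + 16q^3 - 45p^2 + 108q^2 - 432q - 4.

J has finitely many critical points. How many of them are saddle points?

J separates as a function of p plus a function of q, so ∇J=0 decouples.
∂J/∂p = 15p(p - 3)(p + 1)(p + 2) = 0 at p ∈ {-2, -1, 0, 3}; ∂J/∂q = -24(q - 3)(q - 2)(q + 3) = 0 at q ∈ {-3, 2, 3}.
The Hessian is diagonal: diag(J_pp, J_qq). Second derivatives: J_pp(-2)=-150, J_pp(-1)=60, J_pp(0)=-90, J_pp(3)=900; J_qq(-3)=-720, J_qq(2)=120, J_qq(3)=-144.
Saddle points occur where the two diagonal entries have opposite signs: (-2, 2), (-1, -3), (-1, 3), (0, 2), (3, -3), (3, 3). Count: 6.

6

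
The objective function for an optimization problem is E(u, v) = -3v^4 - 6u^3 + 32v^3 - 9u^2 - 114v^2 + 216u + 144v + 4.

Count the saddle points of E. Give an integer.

E separates as a function of u plus a function of v, so ∇E=0 decouples.
∂E/∂u = -18(u - 3)(u + 4) = 0 at u ∈ {-4, 3}; ∂E/∂v = -12(v - 4)(v - 3)(v - 1) = 0 at v ∈ {1, 3, 4}.
The Hessian is diagonal: diag(E_uu, E_vv). Second derivatives: E_uu(-4)=126, E_uu(3)=-126; E_vv(1)=-72, E_vv(3)=24, E_vv(4)=-36.
Saddle points occur where the two diagonal entries have opposite signs: (-4, 1), (-4, 4), (3, 3). Count: 3.

3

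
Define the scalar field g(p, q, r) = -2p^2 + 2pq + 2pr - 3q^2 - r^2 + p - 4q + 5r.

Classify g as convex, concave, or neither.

g is quadratic, so its Hessian is the constant matrix H = [[-4, 2, 2], [2, -6, 0], [2, 0, -2]].
Leading principal minors: -4, 20, -16.
Signs alternate −, +, − ⇒ H ≺ 0 ⇒ concave.

concave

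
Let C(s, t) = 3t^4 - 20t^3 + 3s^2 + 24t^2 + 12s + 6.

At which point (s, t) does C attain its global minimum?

C(s,t) separates as P(s) + Q(t) + 6, so its minimum is min P + min Q + 6.
P'(s) = 6s + 12 vanishes at s ∈ {-2}; Q'(t) = 12t(t - 4)(t - 1) vanishes at t ∈ {0, 1, 4}.
Local minima of P (where P''>0): P(-2)=-12. Local minima of Q: Q(0)=0, Q(4)=-128.
So the global minimum of C is P(-2) + Q(4) + 6 = -12 − 128 + 6 = -134, attained at (-2, 4).

(-2, 4)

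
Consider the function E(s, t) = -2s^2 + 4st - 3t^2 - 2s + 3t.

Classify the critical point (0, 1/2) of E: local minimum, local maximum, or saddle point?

local maximum

The Hessian of E is constant: H = [[-4, 4], [4, -6]].
det(H) = (-4)·(-6) − 4² = 8.
det(H) > 0 and tr(H) = -10 < 0, so H is negative definite and the point is a local maximum.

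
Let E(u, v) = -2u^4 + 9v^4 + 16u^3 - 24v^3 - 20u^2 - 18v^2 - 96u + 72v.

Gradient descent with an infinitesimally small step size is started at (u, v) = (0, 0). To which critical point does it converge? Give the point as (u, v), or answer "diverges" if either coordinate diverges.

(3, -1)

E is separable, so gradient descent decouples: u follows -∂E/∂u, v follows -∂E/∂v.
∂E/∂u = -8(u - 4)(u - 3)(u + 1); at u=0 this is -96, so u increases.
∂E/∂v = 36(v - 2)(v - 1)(v + 1); at v=0 this is 72, so v decreases.
u converges to its nearest critical value 3 (a local min of the u-part); v converges to -1. The iterate converges to (3, -1).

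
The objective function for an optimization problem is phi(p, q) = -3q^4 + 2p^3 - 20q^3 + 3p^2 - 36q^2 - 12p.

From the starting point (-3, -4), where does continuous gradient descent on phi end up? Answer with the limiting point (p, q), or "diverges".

phi is separable, so gradient descent decouples: p follows -∂phi/∂p, q follows -∂phi/∂q.
∂phi/∂p = 6(p - 1)(p + 2); at p=-3 this is 24, so p decreases.
∂phi/∂q = -12q(q + 2)(q + 3); at q=-4 this is 96, so q decreases.
The p-coordinate has no critical point in that direction and runs off to infinity.

diverges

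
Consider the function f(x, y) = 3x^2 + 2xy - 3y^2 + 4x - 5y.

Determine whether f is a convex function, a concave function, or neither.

neither

f is quadratic, so its Hessian is the constant matrix H = [[6, 2], [2, -6]].
det(H) = -40, tr(H) = 0.
det(H) < 0, so H is indefinite: neither convex nor concave.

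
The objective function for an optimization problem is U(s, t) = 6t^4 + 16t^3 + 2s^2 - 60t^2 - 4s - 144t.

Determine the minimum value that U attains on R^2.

-306

U(s,t) separates as P(s) + Q(t), so its minimum is min P + min Q.
P'(s) = 4s - 4 vanishes at s ∈ {1}; Q'(t) = 24(t - 2)(t + 1)(t + 3) vanishes at t ∈ {-3, -1, 2}.
Local minima of P (where P''>0): P(1)=-2. Local minima of Q: Q(-3)=-54, Q(2)=-304.
So the global minimum of U is P(1) + Q(2) = -2 − 304 = -306, attained at (1, 2).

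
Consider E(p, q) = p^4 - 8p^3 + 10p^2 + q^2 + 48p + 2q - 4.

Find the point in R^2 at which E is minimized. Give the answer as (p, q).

(-1, -1)

E(p,q) separates as A(p) + B(q) − 4, so its minimum is min A + min B − 4.
A'(p) = 4(p - 4)(p - 3)(p + 1) vanishes at p ∈ {-1, 3, 4}; B'(q) = 2q + 2 vanishes at q ∈ {-1}.
Local minima of A (where A''>0): A(-1)=-29, A(4)=96. Local minima of B: B(-1)=-1.
So the global minimum of E is A(-1) + B(-1) − 4 = -29 − 1 − 4 = -34, attained at (-1, -1).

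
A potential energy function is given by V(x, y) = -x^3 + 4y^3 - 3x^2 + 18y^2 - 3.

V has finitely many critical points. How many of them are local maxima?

V separates as a function of x plus a function of y, so ∇V=0 decouples.
∂V/∂x = -3x(x + 2) = 0 at x ∈ {-2, 0}; ∂V/∂y = 12y(y + 3) = 0 at y ∈ {-3, 0}.
The Hessian is diagonal: diag(V_xx, V_yy). Second derivatives: V_xx(-2)=6, V_xx(0)=-6; V_yy(-3)=-36, V_yy(0)=36.
Local maxima occur where both diagonal entries negative: (0, -3). Count: 1.

1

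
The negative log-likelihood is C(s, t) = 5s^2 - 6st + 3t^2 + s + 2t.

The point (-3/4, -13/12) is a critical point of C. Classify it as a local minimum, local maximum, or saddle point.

local minimum

The Hessian of C is constant: H = [[10, -6], [-6, 6]].
det(H) = 10·6 − (-6)² = 24.
det(H) > 0 and tr(H) = 16 > 0, so H is positive definite and the point is a local minimum.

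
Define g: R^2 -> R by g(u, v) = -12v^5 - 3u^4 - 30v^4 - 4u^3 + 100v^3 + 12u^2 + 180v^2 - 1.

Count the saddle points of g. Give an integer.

g separates as a function of u plus a function of v, so ∇g=0 decouples.
∂g/∂u = -12u(u - 1)(u + 2) = 0 at u ∈ {-2, 0, 1}; ∂g/∂v = -60v(v - 2)(v + 1)(v + 3) = 0 at v ∈ {-3, -1, 0, 2}.
The Hessian is diagonal: diag(g_uu, g_vv). Second derivatives: g_uu(-2)=-72, g_uu(0)=24, g_uu(1)=-36; g_vv(-3)=1800, g_vv(-1)=-360, g_vv(0)=360, g_vv(2)=-1800.
Saddle points occur where the two diagonal entries have opposite signs: (-2, -3), (-2, 0), (0, -1), (0, 2), (1, -3), (1, 0). Count: 6.

6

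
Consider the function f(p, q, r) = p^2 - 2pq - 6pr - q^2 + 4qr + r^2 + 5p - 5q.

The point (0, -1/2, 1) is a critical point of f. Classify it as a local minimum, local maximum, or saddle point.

The Hessian is constant: H = [[2, -2, -6], [-2, -2, 4], [-6, 4, 2]].
Leading principal minors: Δ₁ = 2, Δ₂ = -8, Δ₃ = 120.
The minors fit neither the all-positive nor the alternating-sign pattern, so H is indefinite: a saddle point.

saddle point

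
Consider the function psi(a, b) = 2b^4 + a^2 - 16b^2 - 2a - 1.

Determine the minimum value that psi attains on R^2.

-34

psi(a,b) separates as P(a) + Q(b) − 1, so its minimum is min P + min Q − 1.
P'(a) = 2a - 2 vanishes at a ∈ {1}; Q'(b) = 8b(b - 2)(b + 2) vanishes at b ∈ {-2, 0, 2}.
Local minima of P (where P''>0): P(1)=-1. Local minima of Q: Q(-2)=-32, Q(2)=-32.
So the global minimum of psi is P(1) + Q(-2) − 1 = -1 − 32 − 1 = -34, attained at (1, -2).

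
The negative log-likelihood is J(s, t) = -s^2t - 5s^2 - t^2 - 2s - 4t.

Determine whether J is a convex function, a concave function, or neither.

neither

The term -s^2t is cubic, so the Hessian is not constant.
∂²J/∂s² = -2t - 10, which takes both signs as t varies (negative for sufficiently large t). A diagonal entry of the Hessian changing sign means the Hessian is neither positive- nor negative-semidefinite on all of R^2.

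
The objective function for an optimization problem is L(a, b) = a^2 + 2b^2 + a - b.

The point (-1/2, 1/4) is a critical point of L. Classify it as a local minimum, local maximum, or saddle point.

The Hessian of L is constant: H = [[2, 0], [0, 4]].
det(H) = 2·4 − 0² = 8.
det(H) > 0 and tr(H) = 6 > 0, so H is positive definite and the point is a local minimum.

local minimum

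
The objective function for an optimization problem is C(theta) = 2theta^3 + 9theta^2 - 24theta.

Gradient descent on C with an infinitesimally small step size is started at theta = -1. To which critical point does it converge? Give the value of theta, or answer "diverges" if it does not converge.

1

C'(theta) = 6(theta - 1)(theta + 4), so C'(-1) = -36.
Gradient descent moves in the -C' direction, i.e. theta is increasing.
The nearest critical point in that direction is theta = 1, where C'' = 30 > 0 (a local minimum). The iterate converges there.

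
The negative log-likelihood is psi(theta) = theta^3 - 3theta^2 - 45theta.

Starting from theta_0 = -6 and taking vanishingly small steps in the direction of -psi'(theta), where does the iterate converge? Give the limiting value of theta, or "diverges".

diverges

psi'(theta) = 3(theta - 5)(theta + 3), so psi'(-6) = 99.
Gradient descent moves in the -psi' direction, i.e. theta is decreasing.
There is no critical point below theta=-6, and psi' keeps the same sign, so the iterate runs off to −∞.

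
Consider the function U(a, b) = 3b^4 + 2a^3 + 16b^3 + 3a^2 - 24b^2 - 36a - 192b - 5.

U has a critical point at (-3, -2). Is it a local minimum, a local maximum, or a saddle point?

local maximum

The mixed partial ∂²U/∂a∂b is 0, so the Hessian at any point is diag(U_aa, U_bb) = diag(6(2a + 1), 12(3b^2 + 8b - 4)).
At (-3, -2): H = diag(-30, -96).
Both eigenvalues are negative, so H is negative definite: a local maximum.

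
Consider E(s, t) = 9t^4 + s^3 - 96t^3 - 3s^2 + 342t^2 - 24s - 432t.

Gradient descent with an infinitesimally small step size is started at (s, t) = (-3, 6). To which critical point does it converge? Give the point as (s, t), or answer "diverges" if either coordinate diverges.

E is separable, so gradient descent decouples: s follows -∂E/∂s, t follows -∂E/∂t.
∂E/∂s = 3(s - 4)(s + 2); at s=-3 this is 21, so s decreases.
∂E/∂t = 36(t - 4)(t - 3)(t - 1); at t=6 this is 1080, so t decreases.
The s-coordinate has no critical point in that direction and runs off to infinity.

diverges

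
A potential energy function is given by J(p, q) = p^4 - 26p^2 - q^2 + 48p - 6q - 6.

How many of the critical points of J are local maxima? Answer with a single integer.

J separates as a function of p plus a function of q, so ∇J=0 decouples.
∂J/∂p = 4(p - 3)(p - 1)(p + 4) = 0 at p ∈ {-4, 1, 3}; ∂J/∂q = -2(q + 3) = 0 at q ∈ {-3}.
The Hessian is diagonal: diag(J_pp, J_qq). Second derivatives: J_pp(-4)=140, J_pp(1)=-40, J_pp(3)=56; J_qq(-3)=-2.
Local maxima occur where both diagonal entries negative: (1, -3). Count: 1.

1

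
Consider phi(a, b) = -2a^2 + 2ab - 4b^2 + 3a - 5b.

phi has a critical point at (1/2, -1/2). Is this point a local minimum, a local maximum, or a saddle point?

The Hessian of phi is constant: H = [[-4, 2], [2, -8]].
det(H) = (-4)·(-8) − 2² = 28.
det(H) > 0 and tr(H) = -12 < 0, so H is negative definite and the point is a local maximum.

local maximum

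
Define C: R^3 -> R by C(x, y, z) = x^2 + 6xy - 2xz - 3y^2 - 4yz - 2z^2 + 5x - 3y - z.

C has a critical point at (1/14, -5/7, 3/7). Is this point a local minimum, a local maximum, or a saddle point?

The Hessian is constant: H = [[2, 6, -2], [6, -6, -4], [-2, -4, -4]].
Leading principal minors: Δ₁ = 2, Δ₂ = -48, Δ₃ = 280.
The minors fit neither the all-positive nor the alternating-sign pattern, so H is indefinite: a saddle point.

saddle point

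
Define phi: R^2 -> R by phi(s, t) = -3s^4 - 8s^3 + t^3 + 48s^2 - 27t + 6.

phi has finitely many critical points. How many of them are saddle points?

3

phi separates as a function of s plus a function of t, so ∇phi=0 decouples.
∂phi/∂s = -12s(s - 2)(s + 4) = 0 at s ∈ {-4, 0, 2}; ∂phi/∂t = 3(t - 3)(t + 3) = 0 at t ∈ {-3, 3}.
The Hessian is diagonal: diag(phi_ss, phi_tt). Second derivatives: phi_ss(-4)=-288, phi_ss(0)=96, phi_ss(2)=-144; phi_tt(-3)=-18, phi_tt(3)=18.
Saddle points occur where the two diagonal entries have opposite signs: (-4, 3), (0, -3), (2, 3). Count: 3.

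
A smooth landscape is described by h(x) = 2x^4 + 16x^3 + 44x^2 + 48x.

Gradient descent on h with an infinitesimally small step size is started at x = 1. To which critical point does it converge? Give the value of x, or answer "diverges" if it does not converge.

h'(x) = 8(x + 1)(x + 2)(x + 3), so h'(1) = 192.
Gradient descent moves in the -h' direction, i.e. x is decreasing.
The nearest critical point in that direction is x = -1, where h'' = 16 > 0 (a local minimum). The iterate converges there.

-1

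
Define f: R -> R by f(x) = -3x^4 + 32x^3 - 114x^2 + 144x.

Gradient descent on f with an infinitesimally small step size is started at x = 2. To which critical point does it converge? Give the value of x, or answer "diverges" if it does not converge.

f'(x) = -12(x - 4)(x - 3)(x - 1), so f'(2) = -24.
Gradient descent moves in the -f' direction, i.e. x is increasing.
The nearest critical point in that direction is x = 3, where f'' = 24 > 0 (a local minimum). The iterate converges there.

3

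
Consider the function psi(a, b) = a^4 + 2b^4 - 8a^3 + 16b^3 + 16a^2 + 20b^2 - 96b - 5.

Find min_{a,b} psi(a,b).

psi(a,b) separates as P(a) + Q(b) − 5, so its minimum is min P + min Q − 5.
P'(a) = 4a(a - 4)(a - 2) vanishes at a ∈ {0, 2, 4}; Q'(b) = 8(b - 1)(b + 3)(b + 4) vanishes at b ∈ {-4, -3, 1}.
Local minima of P (where P''>0): P(0)=0, P(4)=0. Local minima of Q: Q(-4)=192, Q(1)=-58.
So the global minimum of psi is P(0) + Q(1) − 5 = 0 − 58 − 5 = -63, attained at (0, 1).

-63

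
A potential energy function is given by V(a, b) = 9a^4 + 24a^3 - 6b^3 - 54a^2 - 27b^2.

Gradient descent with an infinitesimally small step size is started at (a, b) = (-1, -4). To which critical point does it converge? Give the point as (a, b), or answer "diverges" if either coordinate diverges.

V is separable, so gradient descent decouples: a follows -∂V/∂a, b follows -∂V/∂b.
∂V/∂a = 36a(a - 1)(a + 3); at a=-1 this is 144, so a decreases.
∂V/∂b = -18b(b + 3); at b=-4 this is -72, so b increases.
a converges to its nearest critical value -3 (a local min of the a-part); b converges to -3. The iterate converges to (-3, -3).

(-3, -3)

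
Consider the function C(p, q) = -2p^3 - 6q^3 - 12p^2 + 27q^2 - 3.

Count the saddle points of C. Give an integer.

2

C separates as a function of p plus a function of q, so ∇C=0 decouples.
∂C/∂p = -6p(p + 4) = 0 at p ∈ {-4, 0}; ∂C/∂q = -18q(q - 3) = 0 at q ∈ {0, 3}.
The Hessian is diagonal: diag(C_pp, C_qq). Second derivatives: C_pp(-4)=24, C_pp(0)=-24; C_qq(0)=54, C_qq(3)=-54.
Saddle points occur where the two diagonal entries have opposite signs: (-4, 3), (0, 0). Count: 2.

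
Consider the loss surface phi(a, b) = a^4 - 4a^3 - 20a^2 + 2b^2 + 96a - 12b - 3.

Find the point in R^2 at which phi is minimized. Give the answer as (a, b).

phi(a,b) separates as P(a) + Q(b) − 3, so its minimum is min P + min Q − 3.
P'(a) = 4(a - 4)(a - 2)(a + 3) vanishes at a ∈ {-3, 2, 4}; Q'(b) = 4b - 12 vanishes at b ∈ {3}.
Local minima of P (where P''>0): P(-3)=-279, P(4)=64. Local minima of Q: Q(3)=-18.
So the global minimum of phi is P(-3) + Q(3) − 3 = -279 − 18 − 3 = -300, attained at (-3, 3).

(-3, 3)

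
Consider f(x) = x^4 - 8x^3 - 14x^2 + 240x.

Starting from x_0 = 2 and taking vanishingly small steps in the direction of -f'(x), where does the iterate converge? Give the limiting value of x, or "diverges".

f'(x) = 4(x - 5)(x - 4)(x + 3), so f'(2) = 120.
Gradient descent moves in the -f' direction, i.e. x is decreasing.
The nearest critical point in that direction is x = -3, where f'' = 224 > 0 (a local minimum). The iterate converges there.

-3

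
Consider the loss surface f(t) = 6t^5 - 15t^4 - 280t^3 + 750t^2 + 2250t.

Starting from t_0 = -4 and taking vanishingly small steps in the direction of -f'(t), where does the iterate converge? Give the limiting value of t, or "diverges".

f'(t) = 30(t - 5)(t - 3)(t + 1)(t + 5), so f'(-4) = -5670.
Gradient descent moves in the -f' direction, i.e. t is increasing.
The nearest critical point in that direction is t = -1, where f'' = 2880 > 0 (a local minimum). The iterate converges there.

-1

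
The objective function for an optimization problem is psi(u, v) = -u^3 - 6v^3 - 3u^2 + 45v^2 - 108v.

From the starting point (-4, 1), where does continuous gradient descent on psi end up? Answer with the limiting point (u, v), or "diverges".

psi is separable, so gradient descent decouples: u follows -∂psi/∂u, v follows -∂psi/∂v.
∂psi/∂u = -3u(u + 2); at u=-4 this is -24, so u increases.
∂psi/∂v = -18(v - 3)(v - 2); at v=1 this is -36, so v increases.
u converges to its nearest critical value -2 (a local min of the u-part); v converges to 2. The iterate converges to (-2, 2).

(-2, 2)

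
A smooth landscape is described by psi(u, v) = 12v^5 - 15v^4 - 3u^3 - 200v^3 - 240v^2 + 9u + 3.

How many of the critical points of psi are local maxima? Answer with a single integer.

psi separates as a function of u plus a function of v, so ∇psi=0 decouples.
∂psi/∂u = -9(u - 1)(u + 1) = 0 at u ∈ {-1, 1}; ∂psi/∂v = 60v(v - 4)(v + 1)(v + 2) = 0 at v ∈ {-2, -1, 0, 4}.
The Hessian is diagonal: diag(psi_uu, psi_vv). Second derivatives: psi_uu(-1)=18, psi_uu(1)=-18; psi_vv(-2)=-720, psi_vv(-1)=300, psi_vv(0)=-480, psi_vv(4)=7200.
Local maxima occur where both diagonal entries negative: (1, -2), (1, 0). Count: 2.

2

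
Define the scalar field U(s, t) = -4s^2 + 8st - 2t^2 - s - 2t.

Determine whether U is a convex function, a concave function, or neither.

neither

U is quadratic, so its Hessian is the constant matrix H = [[-8, 8], [8, -4]].
det(H) = -32, tr(H) = -12.
det(H) < 0, so H is indefinite: neither convex nor concave.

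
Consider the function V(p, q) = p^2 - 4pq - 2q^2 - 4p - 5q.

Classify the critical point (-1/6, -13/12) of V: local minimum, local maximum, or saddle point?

The Hessian of V is constant: H = [[2, -4], [-4, -4]].
det(H) = 2·(-4) − (-4)² = -24.
Since det(H) < 0, H is indefinite and the critical point is a saddle point.

saddle point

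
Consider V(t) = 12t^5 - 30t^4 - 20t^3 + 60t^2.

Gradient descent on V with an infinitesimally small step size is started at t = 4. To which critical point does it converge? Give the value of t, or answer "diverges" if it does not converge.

V'(t) = 60t(t - 2)(t - 1)(t + 1), so V'(4) = 7200.
Gradient descent moves in the -V' direction, i.e. t is decreasing.
The nearest critical point in that direction is t = 2, where V'' = 360 > 0 (a local minimum). The iterate converges there.

2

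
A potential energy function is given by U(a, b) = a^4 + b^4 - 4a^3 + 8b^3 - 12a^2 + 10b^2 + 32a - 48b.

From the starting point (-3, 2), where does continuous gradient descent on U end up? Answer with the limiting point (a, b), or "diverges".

(-2, 1)

U is separable, so gradient descent decouples: a follows -∂U/∂a, b follows -∂U/∂b.
∂U/∂a = 4(a - 4)(a - 1)(a + 2); at a=-3 this is -112, so a increases.
∂U/∂b = 4(b - 1)(b + 3)(b + 4); at b=2 this is 120, so b decreases.
a converges to its nearest critical value -2 (a local min of the a-part); b converges to 1. The iterate converges to (-2, 1).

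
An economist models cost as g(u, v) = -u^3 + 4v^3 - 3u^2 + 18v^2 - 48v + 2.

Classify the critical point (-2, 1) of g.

local minimum

The mixed partial ∂²g/∂u∂v is 0, so the Hessian at any point is diag(g_uu, g_vv) = diag(-6(u + 1), 12(2v + 3)).
At (-2, 1): H = diag(6, 60).
Both eigenvalues are positive, so H is positive definite: a local minimum.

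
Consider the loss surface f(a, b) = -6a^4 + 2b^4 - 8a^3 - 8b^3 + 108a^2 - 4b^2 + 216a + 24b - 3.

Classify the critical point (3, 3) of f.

The mixed partial ∂²f/∂a∂b is 0, so the Hessian at any point is diag(f_aa, f_bb) = diag(24(-3a^2 - 2a + 9), 8(3b^2 - 6b - 1)).
At (3, 3): H = diag(-576, 64).
The eigenvalues have opposite signs, so H is indefinite: a saddle point.

saddle point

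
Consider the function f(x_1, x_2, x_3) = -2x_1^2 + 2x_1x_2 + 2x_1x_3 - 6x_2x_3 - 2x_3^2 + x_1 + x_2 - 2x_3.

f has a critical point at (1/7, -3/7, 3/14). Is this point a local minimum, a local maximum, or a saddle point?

The Hessian is constant: H = [[-4, 2, 2], [2, 0, -6], [2, -6, -4]].
Leading principal minors: Δ₁ = -4, Δ₂ = -4, Δ₃ = 112.
The minors fit neither the all-positive nor the alternating-sign pattern, so H is indefinite: a saddle point.

saddle point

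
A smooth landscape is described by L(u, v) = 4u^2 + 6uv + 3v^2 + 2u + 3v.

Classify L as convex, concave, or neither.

L is quadratic, so its Hessian is the constant matrix H = [[8, 6], [6, 6]].
det(H) = 12, tr(H) = 14.
det(H) > 0 and tr(H) > 0, so H is positive definite everywhere: convex.

convex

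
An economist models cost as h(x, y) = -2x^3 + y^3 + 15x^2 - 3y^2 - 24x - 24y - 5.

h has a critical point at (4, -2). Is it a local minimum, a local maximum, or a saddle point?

local maximum

The mixed partial ∂²h/∂x∂y is 0, so the Hessian at any point is diag(h_xx, h_yy) = diag(6(-2x + 5), 6(y - 1)).
At (4, -2): H = diag(-18, -18).
Both eigenvalues are negative, so H is negative definite: a local maximum.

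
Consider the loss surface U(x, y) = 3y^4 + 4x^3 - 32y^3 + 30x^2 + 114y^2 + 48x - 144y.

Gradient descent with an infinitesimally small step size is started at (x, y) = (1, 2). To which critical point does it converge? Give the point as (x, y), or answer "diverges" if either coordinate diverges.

(-1, 1)

U is separable, so gradient descent decouples: x follows -∂U/∂x, y follows -∂U/∂y.
∂U/∂x = 12(x + 1)(x + 4); at x=1 this is 120, so x decreases.
∂U/∂y = 12(y - 4)(y - 3)(y - 1); at y=2 this is 24, so y decreases.
x converges to its nearest critical value -1 (a local min of the x-part); y converges to 1. The iterate converges to (-1, 1).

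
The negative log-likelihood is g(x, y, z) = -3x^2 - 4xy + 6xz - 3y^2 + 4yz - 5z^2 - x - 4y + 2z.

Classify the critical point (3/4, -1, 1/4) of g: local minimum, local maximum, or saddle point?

local maximum

The Hessian is constant: H = [[-6, -4, 6], [-4, -6, 4], [6, 4, -10]].
Leading principal minors: Δ₁ = -6, Δ₂ = 20, Δ₃ = -80.
The minors alternate sign starting negative (−, +, −), so H is negative definite: a local maximum.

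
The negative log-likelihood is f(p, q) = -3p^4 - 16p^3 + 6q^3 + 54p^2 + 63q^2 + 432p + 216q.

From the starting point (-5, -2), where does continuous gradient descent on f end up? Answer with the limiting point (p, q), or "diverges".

diverges

f is separable, so gradient descent decouples: p follows -∂f/∂p, q follows -∂f/∂q.
∂f/∂p = -12(p - 3)(p + 3)(p + 4); at p=-5 this is 192, so p decreases.
∂f/∂q = 18(q + 3)(q + 4); at q=-2 this is 36, so q decreases.
The p-coordinate has no critical point in that direction and runs off to infinity.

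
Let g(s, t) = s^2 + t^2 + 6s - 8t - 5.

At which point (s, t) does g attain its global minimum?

g(s,t) separates as P(s) + Q(t) − 5, so its minimum is min P + min Q − 5.
P'(s) = 2s + 6 vanishes at s ∈ {-3}; Q'(t) = 2(t - 4) vanishes at t ∈ {4}.
Local minima of P (where P''>0): P(-3)=-9. Local minima of Q: Q(4)=-16.
So the global minimum of g is P(-3) + Q(4) − 5 = -9 − 16 − 5 = -30, attained at (-3, 4).

(-3, 4)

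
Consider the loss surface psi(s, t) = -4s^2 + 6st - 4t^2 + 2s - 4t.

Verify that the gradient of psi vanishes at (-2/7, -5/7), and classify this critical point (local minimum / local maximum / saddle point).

∇psi = (-8s + 6t + 2, 6s - 8t - 4); substituting (-2/7, -5/7) gives ∇psi = (0, 0), so (-2/7, -5/7) is indeed a critical point.
The Hessian of psi is constant: H = [[-8, 6], [6, -8]].
det(H) = (-8)·(-8) − 6² = 28.
det(H) > 0 and tr(H) = -16 < 0, so H is negative definite and the point is a local maximum.

local maximum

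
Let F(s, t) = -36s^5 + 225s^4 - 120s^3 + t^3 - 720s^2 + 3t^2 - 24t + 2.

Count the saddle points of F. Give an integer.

F separates as a function of s plus a function of t, so ∇F=0 decouples.
∂F/∂s = -180s(s - 4)(s - 2)(s + 1) = 0 at s ∈ {-1, 0, 2, 4}; ∂F/∂t = 3(t - 2)(t + 4) = 0 at t ∈ {-4, 2}.
The Hessian is diagonal: diag(F_ss, F_tt). Second derivatives: F_ss(-1)=2700, F_ss(0)=-1440, F_ss(2)=2160, F_ss(4)=-7200; F_tt(-4)=-18, F_tt(2)=18.
Saddle points occur where the two diagonal entries have opposite signs: (-1, -4), (0, 2), (2, -4), (4, 2). Count: 4.

4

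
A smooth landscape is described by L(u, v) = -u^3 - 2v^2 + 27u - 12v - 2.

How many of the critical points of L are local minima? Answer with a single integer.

L separates as a function of u plus a function of v, so ∇L=0 decouples.
∂L/∂u = -3(u - 3)(u + 3) = 0 at u ∈ {-3, 3}; ∂L/∂v = -4(v + 3) = 0 at v ∈ {-3}.
The Hessian is diagonal: diag(L_uu, L_vv). Second derivatives: L_uu(-3)=18, L_uu(3)=-18; L_vv(-3)=-4.
Local minima occur where both diagonal entries positive: none. Count: 0.

0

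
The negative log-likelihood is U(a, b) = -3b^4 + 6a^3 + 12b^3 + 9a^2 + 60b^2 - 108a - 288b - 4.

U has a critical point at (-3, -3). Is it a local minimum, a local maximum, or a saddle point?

local maximum

The mixed partial ∂²U/∂a∂b is 0, so the Hessian at any point is diag(U_aa, U_bb) = diag(18(2a + 1), 12(-3b^2 + 6b + 10)).
At (-3, -3): H = diag(-90, -420).
Both eigenvalues are negative, so H is negative definite: a local maximum.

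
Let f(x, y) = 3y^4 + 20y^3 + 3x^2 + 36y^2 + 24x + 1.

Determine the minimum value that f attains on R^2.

-47

f(x,y) separates as P(x) + Q(y) + 1, so its minimum is min P + min Q + 1.
P'(x) = 6x + 24 vanishes at x ∈ {-4}; Q'(y) = 12y(y + 2)(y + 3) vanishes at y ∈ {-3, -2, 0}.
Local minima of P (where P''>0): P(-4)=-48. Local minima of Q: Q(-3)=27, Q(0)=0.
So the global minimum of f is P(-4) + Q(0) + 1 = -48 + 0 + 1 = -47, attained at (-4, 0).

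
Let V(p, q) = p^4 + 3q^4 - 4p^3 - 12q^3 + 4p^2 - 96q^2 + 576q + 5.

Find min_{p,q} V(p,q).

V(p,q) separates as A(p) + B(q) + 5, so its minimum is min A + min B + 5.
A'(p) = 4p(p - 2)(p - 1) vanishes at p ∈ {0, 1, 2}; B'(q) = 12(q - 4)(q - 3)(q + 4) vanishes at q ∈ {-4, 3, 4}.
Local minima of A (where A''>0): A(0)=0, A(2)=0. Local minima of B: B(-4)=-2304, B(4)=768.
So the global minimum of V is A(0) + B(-4) + 5 = 0 − 2304 + 5 = -2299, attained at (0, -4).

-2299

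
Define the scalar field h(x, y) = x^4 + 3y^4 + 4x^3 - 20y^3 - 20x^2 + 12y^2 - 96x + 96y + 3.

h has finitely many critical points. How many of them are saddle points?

4

h separates as a function of x plus a function of y, so ∇h=0 decouples.
∂h/∂x = 4(x - 3)(x + 2)(x + 4) = 0 at x ∈ {-4, -2, 3}; ∂h/∂y = 12(y - 4)(y - 2)(y + 1) = 0 at y ∈ {-1, 2, 4}.
The Hessian is diagonal: diag(h_xx, h_yy). Second derivatives: h_xx(-4)=56, h_xx(-2)=-40, h_xx(3)=140; h_yy(-1)=180, h_yy(2)=-72, h_yy(4)=120.
Saddle points occur where the two diagonal entries have opposite signs: (-4, 2), (-2, -1), (-2, 4), (3, 2). Count: 4.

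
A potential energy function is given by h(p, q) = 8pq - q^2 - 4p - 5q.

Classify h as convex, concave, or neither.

neither

h is quadratic, so its Hessian is the constant matrix H = [[0, 8], [8, -2]].
det(H) = -64, tr(H) = -2.
det(H) < 0, so H is indefinite: neither convex nor concave.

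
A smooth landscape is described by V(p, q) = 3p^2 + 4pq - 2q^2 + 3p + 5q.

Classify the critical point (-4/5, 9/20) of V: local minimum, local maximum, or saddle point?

The Hessian of V is constant: H = [[6, 4], [4, -4]].
det(H) = 6·(-4) − 4² = -40.
Since det(H) < 0, H is indefinite and the critical point is a saddle point.

saddle point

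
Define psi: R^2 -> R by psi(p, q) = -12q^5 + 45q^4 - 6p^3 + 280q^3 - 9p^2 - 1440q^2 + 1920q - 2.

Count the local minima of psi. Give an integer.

2

psi separates as a function of p plus a function of q, so ∇psi=0 decouples.
∂psi/∂p = -18p(p + 1) = 0 at p ∈ {-1, 0}; ∂psi/∂q = -60(q - 4)(q - 2)(q - 1)(q + 4) = 0 at q ∈ {-4, 1, 2, 4}.
The Hessian is diagonal: diag(psi_pp, psi_qq). Second derivatives: psi_pp(-1)=18, psi_pp(0)=-18; psi_qq(-4)=14400, psi_qq(1)=-900, psi_qq(2)=720, psi_qq(4)=-2880.
Local minima occur where both diagonal entries positive: (-1, -4), (-1, 2). Count: 2.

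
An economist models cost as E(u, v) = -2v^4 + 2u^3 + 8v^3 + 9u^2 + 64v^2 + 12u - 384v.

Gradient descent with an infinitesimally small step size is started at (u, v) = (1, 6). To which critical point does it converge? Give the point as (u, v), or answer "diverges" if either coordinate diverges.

diverges

E is separable, so gradient descent decouples: u follows -∂E/∂u, v follows -∂E/∂v.
∂E/∂u = 6(u + 1)(u + 2); at u=1 this is 36, so u decreases.
∂E/∂v = -8(v - 4)(v - 3)(v + 4); at v=6 this is -480, so v increases.
The v-coordinate has no critical point in that direction and runs off to infinity.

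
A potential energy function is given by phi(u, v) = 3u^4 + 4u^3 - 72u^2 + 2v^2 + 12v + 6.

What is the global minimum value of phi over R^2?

-652

phi(u,v) separates as P(u) + Q(v) + 6, so its minimum is min P + min Q + 6.
P'(u) = 12u(u - 3)(u + 4) vanishes at u ∈ {-4, 0, 3}; Q'(v) = 4v + 12 vanishes at v ∈ {-3}.
Local minima of P (where P''>0): P(-4)=-640, P(3)=-297. Local minima of Q: Q(-3)=-18.
So the global minimum of phi is P(-4) + Q(-3) + 6 = -640 − 18 + 6 = -652, attained at (-4, -3).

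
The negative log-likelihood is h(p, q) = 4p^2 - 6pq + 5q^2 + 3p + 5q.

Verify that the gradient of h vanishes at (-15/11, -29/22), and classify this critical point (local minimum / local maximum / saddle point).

local minimum

∇h = (8p - 6q + 3, -6p + 10q + 5); substituting (-15/11, -29/22) gives ∇h = (0, 0), so (-15/11, -29/22) is indeed a critical point.
The Hessian of h is constant: H = [[8, -6], [-6, 10]].
det(H) = 8·10 − (-6)² = 44.
det(H) > 0 and tr(H) = 18 > 0, so H is positive definite and the point is a local minimum.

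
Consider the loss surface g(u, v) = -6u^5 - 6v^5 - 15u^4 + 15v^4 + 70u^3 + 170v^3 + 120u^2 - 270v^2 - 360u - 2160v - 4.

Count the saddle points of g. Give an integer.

8

g separates as a function of u plus a function of v, so ∇g=0 decouples.
∂g/∂u = -30(u - 2)(u - 1)(u + 2)(u + 3) = 0 at u ∈ {-3, -2, 1, 2}; ∂g/∂v = -30(v - 4)(v - 3)(v + 2)(v + 3) = 0 at v ∈ {-3, -2, 3, 4}.
The Hessian is diagonal: diag(g_uu, g_vv). Second derivatives: g_uu(-3)=600, g_uu(-2)=-360, g_uu(1)=360, g_uu(2)=-600; g_vv(-3)=1260, g_vv(-2)=-900, g_vv(3)=900, g_vv(4)=-1260.
Saddle points occur where the two diagonal entries have opposite signs: (-3, -2), (-3, 4), (-2, -3), (-2, 3), (1, -2), (1, 4), (2, -3), (2, 3). Count: 8.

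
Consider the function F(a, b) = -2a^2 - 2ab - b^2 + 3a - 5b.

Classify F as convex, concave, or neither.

F is quadratic, so its Hessian is the constant matrix H = [[-4, -2], [-2, -2]].
det(H) = 4, tr(H) = -6.
det(H) > 0 and tr(H) < 0, so H is negative definite everywhere: concave.

concave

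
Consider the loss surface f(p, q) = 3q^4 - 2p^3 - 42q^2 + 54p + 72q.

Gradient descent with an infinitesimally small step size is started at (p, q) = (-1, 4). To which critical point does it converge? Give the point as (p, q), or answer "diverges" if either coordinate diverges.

(-3, 2)

f is separable, so gradient descent decouples: p follows -∂f/∂p, q follows -∂f/∂q.
∂f/∂p = -6(p - 3)(p + 3); at p=-1 this is 48, so p decreases.
∂f/∂q = 12(q - 2)(q - 1)(q + 3); at q=4 this is 504, so q decreases.
p converges to its nearest critical value -3 (a local min of the p-part); q converges to 2. The iterate converges to (-3, 2).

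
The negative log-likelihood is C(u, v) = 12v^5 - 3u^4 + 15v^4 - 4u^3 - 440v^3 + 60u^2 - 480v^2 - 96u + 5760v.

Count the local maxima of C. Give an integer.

C separates as a function of u plus a function of v, so ∇C=0 decouples.
∂C/∂u = -12(u - 2)(u - 1)(u + 4) = 0 at u ∈ {-4, 1, 2}; ∂C/∂v = 60(v - 4)(v - 2)(v + 3)(v + 4) = 0 at v ∈ {-4, -3, 2, 4}.
The Hessian is diagonal: diag(C_uu, C_vv). Second derivatives: C_uu(-4)=-360, C_uu(1)=60, C_uu(2)=-72; C_vv(-4)=-2880, C_vv(-3)=2100, C_vv(2)=-3600, C_vv(4)=6720.
Local maxima occur where both diagonal entries negative: (-4, -4), (-4, 2), (2, -4), (2, 2). Count: 4.

4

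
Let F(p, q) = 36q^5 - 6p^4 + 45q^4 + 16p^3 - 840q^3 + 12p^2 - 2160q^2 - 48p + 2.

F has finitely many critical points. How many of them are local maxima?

F separates as a function of p plus a function of q, so ∇F=0 decouples.
∂F/∂p = -24(p - 2)(p - 1)(p + 1) = 0 at p ∈ {-1, 1, 2}; ∂F/∂q = 180q(q - 4)(q + 2)(q + 3) = 0 at q ∈ {-3, -2, 0, 4}.
The Hessian is diagonal: diag(F_pp, F_qq). Second derivatives: F_pp(-1)=-144, F_pp(1)=48, F_pp(2)=-72; F_qq(-3)=-3780, F_qq(-2)=2160, F_qq(0)=-4320, F_qq(4)=30240.
Local maxima occur where both diagonal entries negative: (-1, -3), (-1, 0), (2, -3), (2, 0). Count: 4.

4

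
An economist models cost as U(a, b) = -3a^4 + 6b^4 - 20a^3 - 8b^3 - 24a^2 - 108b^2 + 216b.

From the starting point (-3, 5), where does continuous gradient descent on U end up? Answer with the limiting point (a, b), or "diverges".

(-1, 3)

U is separable, so gradient descent decouples: a follows -∂U/∂a, b follows -∂U/∂b.
∂U/∂a = -12a(a + 1)(a + 4); at a=-3 this is -72, so a increases.
∂U/∂b = 24(b - 3)(b - 1)(b + 3); at b=5 this is 1536, so b decreases.
a converges to its nearest critical value -1 (a local min of the a-part); b converges to 3. The iterate converges to (-1, 3).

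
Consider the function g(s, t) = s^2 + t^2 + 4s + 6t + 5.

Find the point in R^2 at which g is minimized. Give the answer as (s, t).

g(s,t) separates as P(s) + Q(t) + 5, so its minimum is min P + min Q + 5.
P'(s) = 2s + 4 vanishes at s ∈ {-2}; Q'(t) = 2(t + 3) vanishes at t ∈ {-3}.
Local minima of P (where P''>0): P(-2)=-4. Local minima of Q: Q(-3)=-9.
So the global minimum of g is P(-2) + Q(-3) + 5 = -4 − 9 + 5 = -8, attained at (-2, -3).

(-2, -3)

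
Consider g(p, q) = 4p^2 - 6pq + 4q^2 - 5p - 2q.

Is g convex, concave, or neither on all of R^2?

convex

g is quadratic, so its Hessian is the constant matrix H = [[8, -6], [-6, 8]].
det(H) = 28, tr(H) = 16.
det(H) > 0 and tr(H) > 0, so H is positive definite everywhere: convex.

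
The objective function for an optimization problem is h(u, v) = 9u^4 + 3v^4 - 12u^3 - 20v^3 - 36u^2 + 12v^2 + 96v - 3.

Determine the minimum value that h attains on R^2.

h(u,v) separates as P(u) + Q(v) − 3, so its minimum is min P + min Q − 3.
P'(u) = 36u(u - 2)(u + 1) vanishes at u ∈ {-1, 0, 2}; Q'(v) = 12(v - 4)(v - 2)(v + 1) vanishes at v ∈ {-1, 2, 4}.
Local minima of P (where P''>0): P(-1)=-15, P(2)=-96. Local minima of Q: Q(-1)=-61, Q(4)=64.
So the global minimum of h is P(2) + Q(-1) − 3 = -96 − 61 − 3 = -160, attained at (2, -1).

-160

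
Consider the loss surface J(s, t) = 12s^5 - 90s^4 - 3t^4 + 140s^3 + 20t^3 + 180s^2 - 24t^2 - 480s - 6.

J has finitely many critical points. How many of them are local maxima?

J separates as a function of s plus a function of t, so ∇J=0 decouples.
∂J/∂s = 60(s - 4)(s - 2)(s - 1)(s + 1) = 0 at s ∈ {-1, 1, 2, 4}; ∂J/∂t = -12t(t - 4)(t - 1) = 0 at t ∈ {0, 1, 4}.
The Hessian is diagonal: diag(J_ss, J_tt). Second derivatives: J_ss(-1)=-1800, J_ss(1)=360, J_ss(2)=-360, J_ss(4)=1800; J_tt(0)=-48, J_tt(1)=36, J_tt(4)=-144.
Local maxima occur where both diagonal entries negative: (-1, 0), (-1, 4), (2, 0), (2, 4). Count: 4.

4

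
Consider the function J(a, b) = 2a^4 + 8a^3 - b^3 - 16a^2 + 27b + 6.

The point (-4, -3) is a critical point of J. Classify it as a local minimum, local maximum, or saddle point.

local minimum

The mixed partial ∂²J/∂a∂b is 0, so the Hessian at any point is diag(J_aa, J_bb) = diag(8(3a^2 + 6a - 4), -6b).
At (-4, -3): H = diag(160, 18).
Both eigenvalues are positive, so H is positive definite: a local minimum.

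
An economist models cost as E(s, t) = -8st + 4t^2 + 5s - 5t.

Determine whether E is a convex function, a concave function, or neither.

E is quadratic, so its Hessian is the constant matrix H = [[0, -8], [-8, 8]].
det(H) = -64, tr(H) = 8.
det(H) < 0, so H is indefinite: neither convex nor concave.

neither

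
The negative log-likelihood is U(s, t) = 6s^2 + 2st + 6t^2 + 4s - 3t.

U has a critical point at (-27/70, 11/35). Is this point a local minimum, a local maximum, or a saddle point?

local minimum

The Hessian of U is constant: H = [[12, 2], [2, 12]].
det(H) = 12·12 − 2² = 140.
det(H) > 0 and tr(H) = 24 > 0, so H is positive definite and the point is a local minimum.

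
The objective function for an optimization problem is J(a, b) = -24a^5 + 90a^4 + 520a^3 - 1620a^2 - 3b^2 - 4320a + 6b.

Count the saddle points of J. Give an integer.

2

J separates as a function of a plus a function of b, so ∇J=0 decouples.
∂J/∂a = -120(a - 4)(a - 3)(a + 1)(a + 3) = 0 at a ∈ {-3, -1, 3, 4}; ∂J/∂b = -6(b - 1) = 0 at b ∈ {1}.
The Hessian is diagonal: diag(J_aa, J_bb). Second derivatives: J_aa(-3)=10080, J_aa(-1)=-4800, J_aa(3)=2880, J_aa(4)=-4200; J_bb(1)=-6.
Saddle points occur where the two diagonal entries have opposite signs: (-3, 1), (3, 1). Count: 2.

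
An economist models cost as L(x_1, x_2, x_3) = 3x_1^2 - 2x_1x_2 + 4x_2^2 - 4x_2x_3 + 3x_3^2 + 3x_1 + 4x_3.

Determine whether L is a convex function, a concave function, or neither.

convex

L is quadratic, so its Hessian is the constant matrix H = [[6, -2, 0], [-2, 8, -4], [0, -4, 6]].
Leading principal minors: 6, 44, 168.
All positive ⇒ H ≻ 0 ⇒ convex.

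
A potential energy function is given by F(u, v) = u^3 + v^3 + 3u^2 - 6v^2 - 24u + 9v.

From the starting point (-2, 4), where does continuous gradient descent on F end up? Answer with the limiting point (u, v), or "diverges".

F is separable, so gradient descent decouples: u follows -∂F/∂u, v follows -∂F/∂v.
∂F/∂u = 3(u - 2)(u + 4); at u=-2 this is -24, so u increases.
∂F/∂v = 3(v - 3)(v - 1); at v=4 this is 9, so v decreases.
u converges to its nearest critical value 2 (a local min of the u-part); v converges to 3. The iterate converges to (2, 3).

(2, 3)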